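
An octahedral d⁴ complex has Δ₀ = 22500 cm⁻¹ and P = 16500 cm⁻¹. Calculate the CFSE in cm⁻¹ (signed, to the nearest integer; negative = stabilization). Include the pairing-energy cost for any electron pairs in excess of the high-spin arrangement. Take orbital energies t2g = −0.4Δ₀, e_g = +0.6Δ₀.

-19500

Since Δ₀ = 22500 cm⁻¹ > P = 16500 cm⁻¹, the complex adopts the low-spin configuration.
Configuration: t2g^4 e_g^0.
Orbital CFSE = -1.6Δ₀ = -1.6 × 22500 = -36000 cm⁻¹.
Excess pairs vs high-spin: 1 − 0 = 1; pairing cost = +16500 cm⁻¹.
Net CFSE = -36000 + 16500 = -19500 cm⁻¹.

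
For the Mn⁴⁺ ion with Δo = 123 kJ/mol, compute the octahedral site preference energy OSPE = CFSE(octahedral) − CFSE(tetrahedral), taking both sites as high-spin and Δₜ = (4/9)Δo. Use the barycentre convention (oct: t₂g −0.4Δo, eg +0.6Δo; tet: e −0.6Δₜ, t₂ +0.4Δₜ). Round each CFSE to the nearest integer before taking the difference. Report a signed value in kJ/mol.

-104

Mn⁴⁺: group 7, so d-count = 7 − 4 = 3.
Octahedral (high-spin): t₂g³ eg⁰, CFSE = 3(−0.4) + 0(+0.6) = -1.2Δo = -1.2 × 123 = -148 kJ/mol.
In a tetrahedral site the filling is e² t₂¹: CFSE(tet) = -0.8Δₜ = -0.8 × (4/9)(123) = -44 kJ/mol.
OSPE = CFSE(oct) − CFSE(tet) = -148 − (-44) = -104 kJ/mol.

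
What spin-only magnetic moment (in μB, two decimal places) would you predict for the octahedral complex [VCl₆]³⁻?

2.83 μB

Each Cl⁻ contributes -1; 6 × (-1) = -6. With overall charge -3, V is in the +3 oxidation state.
V³⁺: group 5, so d-count = 5 − 3 = 2.
For octahedral d² the high- and low-spin configurations coincide.
Configuration: t₂g² eg⁰ → 2 unpaired electrons.
μ(spin-only) = √[2(2+2)] = √8 ≈ 2.83 μB.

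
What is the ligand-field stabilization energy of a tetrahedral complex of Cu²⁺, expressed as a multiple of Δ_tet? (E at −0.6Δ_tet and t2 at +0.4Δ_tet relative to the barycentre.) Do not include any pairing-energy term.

Cu²⁺: group 11, so d-count = 11 − 2 = 9.
With tetrahedral geometry the complex is necessarily high-spin.
Configuration: e^4 t2^5.
CFSE = 4(-0.6Δ_tet) + 5(0.4Δ_tet) = -2.4Δ_tet + 2.0Δ_tet = -0.4Δ_tet.

-0.4 Δ_tet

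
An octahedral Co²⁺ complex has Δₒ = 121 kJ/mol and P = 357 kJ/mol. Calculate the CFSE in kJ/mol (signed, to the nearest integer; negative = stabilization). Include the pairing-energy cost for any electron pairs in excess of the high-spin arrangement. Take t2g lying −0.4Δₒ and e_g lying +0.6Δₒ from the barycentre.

-97

Group 9 minus oxidation state +2 gives a d⁷ configuration for Co²⁺.
Δₒ < P, so pairing is avoided: the ground state is high-spin.
Filling d⁷ accordingly: t2g^5 e_g^2.
Orbital CFSE = -0.8Δₒ = -0.8 × 121 = -97 kJ/mol.
High-spin has no excess pairs, so no pairing correction applies.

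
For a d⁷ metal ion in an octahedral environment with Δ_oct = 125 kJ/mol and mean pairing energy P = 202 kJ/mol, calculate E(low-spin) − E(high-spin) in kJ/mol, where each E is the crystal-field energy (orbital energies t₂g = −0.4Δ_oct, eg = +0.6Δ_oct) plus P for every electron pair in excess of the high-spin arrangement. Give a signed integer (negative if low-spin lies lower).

77

High-spin d⁷ fills as t₂g⁵ eg² with CFSE 5(−0.4) + 2(+0.6) = -0.8Δ_oct = -100 kJ/mol.
For low-spin the configuration is t₂g⁶ eg¹: orbital energy -1.8 × 125 = -225 kJ/mol, and 1 additional pair relative to high-spin adds 202 kJ/mol, giving -23 kJ/mol.
The difference is -23 − (-100) = 77 kJ/mol, so high-spin lies lower.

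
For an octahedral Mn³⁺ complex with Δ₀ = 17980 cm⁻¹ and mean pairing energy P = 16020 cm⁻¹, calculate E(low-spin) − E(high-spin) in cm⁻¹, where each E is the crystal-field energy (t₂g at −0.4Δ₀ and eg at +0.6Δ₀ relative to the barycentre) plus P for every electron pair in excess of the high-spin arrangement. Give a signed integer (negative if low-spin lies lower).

-1960

Mn is in group 7, so Mn³⁺ is d⁴ (7 − 3 = 4).
In the high-spin limit (t₂g³ eg¹) the orbital term is -0.6Δ₀ = -10788 cm⁻¹, with no excess pairing.
For low-spin the configuration is t₂g⁴ eg⁰: orbital energy -1.6 × 17980 = -28768 cm⁻¹, and 1 additional pair relative to high-spin adds 16020 cm⁻¹, giving -12748 cm⁻¹.
E(LS) − E(HS) = -12748 − (-10788) = -1960 cm⁻¹.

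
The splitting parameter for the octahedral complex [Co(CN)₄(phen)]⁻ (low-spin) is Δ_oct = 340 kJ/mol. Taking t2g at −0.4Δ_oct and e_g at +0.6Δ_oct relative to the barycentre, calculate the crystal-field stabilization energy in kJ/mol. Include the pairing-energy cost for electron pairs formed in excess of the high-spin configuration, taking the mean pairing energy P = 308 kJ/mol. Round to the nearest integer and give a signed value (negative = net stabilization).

Ligand charges: 4×(-1) from CN⁻ and 1×(+0) from phen sum to -4; with overall charge -1, Co is +3.
Group 9 minus oxidation state +3 gives a d⁶ configuration for Co³⁺.
The d⁶ electrons fill as t2g^6 e_g^0.
Orbital CFSE = 6(-0.4) + 0(0.6) = -2.4Δ_oct = -2.4 × 340 = -816 kJ/mol.
Pairing penalty: 3 pairs vs 1 in the high-spin reference → 2 extra × P = 616 kJ/mol.
Combining: -816 + 616 = -200 kJ/mol.

-200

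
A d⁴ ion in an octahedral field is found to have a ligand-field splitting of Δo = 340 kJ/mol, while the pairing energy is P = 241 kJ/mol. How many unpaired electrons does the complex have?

2

With Δo > P the complex is low-spin.
Filling d⁴ accordingly: t₂g⁴ eg⁰.
Unpaired electrons: 2.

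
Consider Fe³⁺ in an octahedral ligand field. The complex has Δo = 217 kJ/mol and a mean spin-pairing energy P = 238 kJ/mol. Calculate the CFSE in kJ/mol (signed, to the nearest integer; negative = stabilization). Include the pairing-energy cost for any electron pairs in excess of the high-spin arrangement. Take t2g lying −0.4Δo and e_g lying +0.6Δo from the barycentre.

0

Fe³⁺: group 8, so d-count = 8 − 3 = 5.
Here Δo < P (217 < 238), so the high-spin state is favoured.
Filling d⁵ accordingly: t2g^3 e_g^2.
Orbital CFSE = 0.0Δo = 0.0 × 217 = 0 kJ/mol.
High-spin has no excess pairs, so no pairing correction applies.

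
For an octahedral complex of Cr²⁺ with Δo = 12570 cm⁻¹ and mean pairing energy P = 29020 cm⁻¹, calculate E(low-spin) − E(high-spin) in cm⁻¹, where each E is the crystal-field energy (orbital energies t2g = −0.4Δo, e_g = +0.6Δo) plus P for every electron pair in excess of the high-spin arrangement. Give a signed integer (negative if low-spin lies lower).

Cr is in group 6, so Cr²⁺ is d⁴ (6 − 2 = 4).
High-spin d⁴ fills as t2g^3 e_g^1 with CFSE 3(−0.4) + 1(+0.6) = -0.6Δo = -7542 cm⁻¹.
Low-spin: t2g^4 e_g^0, orbital CFSE = -1.6Δo = -20112 cm⁻¹; plus 1 excess pair × P = +29020 cm⁻¹; total 8908 cm⁻¹.
Thus E(LS) − E(HS) = 16450 cm⁻¹.

16450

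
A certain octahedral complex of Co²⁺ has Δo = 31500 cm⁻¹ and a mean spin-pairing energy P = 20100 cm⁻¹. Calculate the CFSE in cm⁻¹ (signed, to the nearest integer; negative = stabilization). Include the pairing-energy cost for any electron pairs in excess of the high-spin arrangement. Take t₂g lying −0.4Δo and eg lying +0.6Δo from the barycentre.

Co²⁺: group 9, so d-count = 9 − 2 = 7.
Here Δo > P (31500 > 20100), so the low-spin state is favoured.
Configuration: t₂g⁶ eg¹.
Orbital CFSE = -1.8Δo = -1.8 × 31500 = -56700 cm⁻¹.
Excess pairs vs high-spin: 3 − 2 = 1; pairing cost = +20100 cm⁻¹.
Net CFSE = -56700 + 20100 = -36600 cm⁻¹.

-36600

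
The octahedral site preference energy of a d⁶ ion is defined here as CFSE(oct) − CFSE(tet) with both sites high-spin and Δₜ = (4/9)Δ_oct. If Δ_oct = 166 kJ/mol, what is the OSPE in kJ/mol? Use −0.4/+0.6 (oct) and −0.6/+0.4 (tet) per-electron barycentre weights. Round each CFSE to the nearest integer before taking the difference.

In an octahedral site d⁶ (HS) is t2g^4 e_g^2, giving CFSE(oct) = -0.4Δ_oct = -66 kJ/mol.
In a tetrahedral site the filling is e^3 t2^3: CFSE(tet) = -0.6Δₜ = -0.6 × (4/9)(166) = -44 kJ/mol.
OSPE = CFSE(oct) − CFSE(tet) = -66 − (-44) = -22 kJ/mol.

-22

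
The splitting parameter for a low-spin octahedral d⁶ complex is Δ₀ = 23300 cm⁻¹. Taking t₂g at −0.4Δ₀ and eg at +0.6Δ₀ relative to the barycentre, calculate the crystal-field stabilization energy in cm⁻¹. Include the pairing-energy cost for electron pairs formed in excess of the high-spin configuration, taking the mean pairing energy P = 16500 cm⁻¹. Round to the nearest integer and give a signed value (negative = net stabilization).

-22920

Configuration: t₂g⁶ eg⁰.
Orbital CFSE = 6(-0.4) + 0(0.6) = -2.4Δ₀ = -2.4 × 23300 = -55920 cm⁻¹.
High-spin d⁶ would be t₂g⁴ eg² with 1 pair; low-spin has 3, so 2 excess pairs cost +2P = +33000 cm⁻¹.
Combining: -55920 + 33000 = -22920 cm⁻¹.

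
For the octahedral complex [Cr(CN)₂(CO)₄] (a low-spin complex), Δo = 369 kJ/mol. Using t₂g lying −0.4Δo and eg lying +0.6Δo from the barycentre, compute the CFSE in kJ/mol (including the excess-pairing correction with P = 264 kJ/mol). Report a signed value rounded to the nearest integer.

-326

Ligand charges: 2×(-1) from CN⁻ and 4×(+0) from CO sum to -2; with overall charge +0, Cr is +2.
Cr²⁺: group 6, so d-count = 6 − 2 = 4.
The d⁴ electrons fill as t₂g⁴ eg⁰.
The orbital stabilization is -1.6Δo = -1.6 × 369 = -590 kJ/mol.
High-spin d⁴ would be t₂g³ eg¹ with 0 pairs; low-spin has 1, so 1 excess pair costs +1P = +264 kJ/mol.
Net CFSE = -590 + 264 = -326 kJ/mol.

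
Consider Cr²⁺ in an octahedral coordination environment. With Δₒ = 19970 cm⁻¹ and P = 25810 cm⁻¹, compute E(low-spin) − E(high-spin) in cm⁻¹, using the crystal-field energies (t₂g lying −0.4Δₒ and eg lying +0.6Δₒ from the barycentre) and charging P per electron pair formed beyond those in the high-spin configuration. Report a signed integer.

5840

Group 6 minus oxidation state +2 gives a d⁴ configuration for Cr²⁺.
High-spin: t₂g³ eg¹, CFSE = -0.6Δₒ = -11982 cm⁻¹.
Low-spin: t₂g⁴ eg⁰, orbital CFSE = -1.6Δₒ = -31952 cm⁻¹; plus 1 excess pair × P = +25810 cm⁻¹; total -6142 cm⁻¹.
The difference is -6142 − (-11982) = 5840 cm⁻¹, so high-spin lies lower.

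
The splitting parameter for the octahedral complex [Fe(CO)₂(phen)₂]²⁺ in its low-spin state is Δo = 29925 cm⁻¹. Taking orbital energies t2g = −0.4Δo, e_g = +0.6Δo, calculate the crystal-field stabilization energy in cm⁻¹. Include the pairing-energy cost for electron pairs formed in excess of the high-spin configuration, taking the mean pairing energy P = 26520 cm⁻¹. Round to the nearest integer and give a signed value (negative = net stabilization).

Ligand charges: 2×(+0) from CO and 2×(+0) from phen sum to +0; with overall charge +2, Fe is +2.
Fe is in group 8, so Fe²⁺ is d⁶ (8 − 2 = 6).
Configuration: t2g^6 e_g^0.
Orbital CFSE = 6(-0.4) + 0(0.6) = -2.4Δo = -2.4 × 29925 = -71820 cm⁻¹.
High-spin d⁶ would be t2g^4 e_g^2 with 1 pair; low-spin has 3, so 2 excess pairs cost +2P = +53040 cm⁻¹.
Combining: -71820 + 53040 = -18780 cm⁻¹.

-18780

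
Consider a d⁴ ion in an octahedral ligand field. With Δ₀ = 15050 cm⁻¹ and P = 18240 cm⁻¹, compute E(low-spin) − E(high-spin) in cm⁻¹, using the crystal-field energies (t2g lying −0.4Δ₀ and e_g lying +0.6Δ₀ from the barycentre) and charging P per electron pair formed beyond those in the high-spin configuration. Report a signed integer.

3190

High-spin: t2g^3 e_g^1, CFSE = -0.6Δ₀ = -9030 cm⁻¹.
Low-spin t2g^4 e_g^0 gives -1.6Δ₀ = -24080 cm⁻¹, but forming 1 extra pair costs 1P = 18240 cm⁻¹, so E(LS) = -24080 + 18240 = -5840 cm⁻¹.
Thus E(LS) − E(HS) = 3190 cm⁻¹.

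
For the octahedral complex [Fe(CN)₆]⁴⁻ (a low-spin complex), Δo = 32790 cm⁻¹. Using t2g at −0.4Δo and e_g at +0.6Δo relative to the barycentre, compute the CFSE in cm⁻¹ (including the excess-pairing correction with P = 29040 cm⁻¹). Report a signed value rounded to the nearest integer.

-20616

Each CN⁻ contributes -1; 6 × (-1) = -6. With overall charge -4, Fe is in the +2 oxidation state.
Fe²⁺: group 8, so d-count = 8 − 2 = 6.
Electron filling gives t2g^6 e_g^0.
Orbital CFSE = 6(-0.4) + 0(0.6) = -2.4Δo = -2.4 × 32790 = -78696 cm⁻¹.
Pairing penalty: 3 pairs vs 1 in the high-spin reference → 2 extra × P = 58080 cm⁻¹.
Net CFSE = -78696 + 58080 = -20616 cm⁻¹.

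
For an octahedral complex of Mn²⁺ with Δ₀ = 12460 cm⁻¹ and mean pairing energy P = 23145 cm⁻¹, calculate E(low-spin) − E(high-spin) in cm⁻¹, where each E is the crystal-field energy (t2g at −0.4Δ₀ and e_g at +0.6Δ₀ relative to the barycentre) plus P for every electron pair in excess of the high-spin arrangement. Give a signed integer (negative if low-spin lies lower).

21370

Group 7 minus oxidation state +2 gives a d⁵ configuration for Mn²⁺.
High-spin d⁵ fills as t2g^3 e_g^2 with CFSE 3(−0.4) + 2(+0.6) = 0.0Δ₀ = 0 cm⁻¹.
For low-spin the configuration is t2g^5 e_g^0: orbital energy -2.0 × 12460 = -24920 cm⁻¹, and 2 additional pairs relative to high-spin add 46290 cm⁻¹, giving 21370 cm⁻¹.
E(LS) − E(HS) = 21370 − (0) = 21370 cm⁻¹.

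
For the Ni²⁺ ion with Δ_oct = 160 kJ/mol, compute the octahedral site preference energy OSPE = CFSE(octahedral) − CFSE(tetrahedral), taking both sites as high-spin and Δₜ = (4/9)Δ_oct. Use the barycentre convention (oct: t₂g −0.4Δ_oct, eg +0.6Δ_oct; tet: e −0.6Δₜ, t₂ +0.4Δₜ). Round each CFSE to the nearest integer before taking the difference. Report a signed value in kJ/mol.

-135

Ni sits in group 10; removing 2 electrons leaves Ni²⁺ with 10 − 2 = 8 d electrons.
Octahedral (high-spin): t₂g⁶ eg², CFSE = 6(−0.4) + 2(+0.6) = -1.2Δ_oct = -1.2 × 160 = -192 kJ/mol.
In a tetrahedral site the filling is e⁴ t₂⁴: CFSE(tet) = -0.8Δₜ = -0.8 × (4/9)(160) = -57 kJ/mol.
OSPE = -192 − (-57) = -135 kJ/mol.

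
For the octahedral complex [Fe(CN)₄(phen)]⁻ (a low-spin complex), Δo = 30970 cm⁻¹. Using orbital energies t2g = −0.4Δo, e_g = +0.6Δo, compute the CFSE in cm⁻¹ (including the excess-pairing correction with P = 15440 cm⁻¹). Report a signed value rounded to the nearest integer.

-31060

Ligand charges: 4×(-1) from CN⁻ and 1×(+0) from phen sum to -4; with overall charge -1, Fe is +3.
Fe sits in group 8; removing 3 electrons leaves Fe³⁺ with 8 − 3 = 5 d electrons.
Electron filling gives t2g^5 e_g^0.
The orbital stabilization is -2.0Δo = -2.0 × 30970 = -61940 cm⁻¹.
High-spin d⁵ would be t2g^3 e_g^2 with 0 pairs; low-spin has 2, so 2 excess pairs cost +2P = +30880 cm⁻¹.
Overall CFSE = -61940 + 30880 = -31060 cm⁻¹.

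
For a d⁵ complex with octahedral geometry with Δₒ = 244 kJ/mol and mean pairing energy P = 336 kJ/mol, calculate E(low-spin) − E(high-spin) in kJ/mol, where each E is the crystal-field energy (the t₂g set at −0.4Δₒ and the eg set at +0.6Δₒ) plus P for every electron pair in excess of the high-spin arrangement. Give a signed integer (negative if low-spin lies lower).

In the high-spin limit (t₂g³ eg²) the orbital term is 0.0Δₒ = 0 kJ/mol, with no excess pairing.
Low-spin: t₂g⁵ eg⁰, orbital CFSE = -2.0Δₒ = -488 kJ/mol; plus 2 excess pairs × P = +672 kJ/mol; total 184 kJ/mol.
The difference is 184 − (0) = 184 kJ/mol, so high-spin lies lower.

184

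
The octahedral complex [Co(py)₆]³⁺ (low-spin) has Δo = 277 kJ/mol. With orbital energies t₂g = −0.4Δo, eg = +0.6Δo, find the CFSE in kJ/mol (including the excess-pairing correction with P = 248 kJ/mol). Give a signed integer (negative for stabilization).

-169

py is neutral, so the +3 overall charge sits on Co: oxidation state +3.
Co³⁺: group 9, so d-count = 9 − 3 = 6.
Electron filling gives t₂g⁶ eg⁰.
Orbital CFSE = 6(-0.4) + 0(0.6) = -2.4Δo = -2.4 × 277 = -665 kJ/mol.
High-spin d⁶ would be t₂g⁴ eg² with 1 pair; low-spin has 3, so 2 excess pairs cost +2P = +496 kJ/mol.
Combining: -665 + 496 = -169 kJ/mol.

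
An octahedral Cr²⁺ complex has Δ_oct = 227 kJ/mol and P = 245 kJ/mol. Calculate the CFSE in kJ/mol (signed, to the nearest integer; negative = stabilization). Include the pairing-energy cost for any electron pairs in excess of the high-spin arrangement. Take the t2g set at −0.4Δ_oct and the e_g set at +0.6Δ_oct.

Group 6 minus oxidation state +2 gives a d⁴ configuration for Cr²⁺.
Since Δ_oct = 227 kJ/mol < P = 245 kJ/mol, the complex adopts the high-spin configuration.
That gives t2g^3 e_g^1.
Orbital CFSE = -0.6Δ_oct = -0.6 × 227 = -136 kJ/mol.
High-spin has no excess pairs, so no pairing correction applies.

-136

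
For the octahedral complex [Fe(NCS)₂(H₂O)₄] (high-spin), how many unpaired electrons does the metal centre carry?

4

Ligand charges: 2×(-1) from NCS⁻ and 4×(+0) from H₂O sum to -2; with overall charge +0, Fe is +2.
Fe is in group 8, so Fe²⁺ is d⁶ (8 − 2 = 6).
Configuration: t₂g⁴ eg², giving 4 unpaired electrons.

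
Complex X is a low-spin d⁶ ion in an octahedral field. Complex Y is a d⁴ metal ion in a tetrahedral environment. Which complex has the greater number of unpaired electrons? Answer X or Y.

X: t₂g⁶ eg⁰ → 0 unpaired.
Y: Tetrahedral fields are weak (Δₜ ≈ 4/9 Δₒ), so electrons fill high-spin; e² t₂² → 4 unpaired.
So Y has more unpaired electrons.

Y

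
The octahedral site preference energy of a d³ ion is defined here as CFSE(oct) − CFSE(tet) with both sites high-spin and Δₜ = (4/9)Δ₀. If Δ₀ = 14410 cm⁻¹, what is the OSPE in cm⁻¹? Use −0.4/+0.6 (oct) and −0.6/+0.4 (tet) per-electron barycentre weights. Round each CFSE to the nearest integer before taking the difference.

-12168

Octahedral high-spin t₂g³ eg⁰: CFSE = -1.2 × 14410 = -17292 cm⁻¹.
Tetrahedral e² t₂¹ gives -0.8Δₜ = -0.8 × (4/9) × 14410 = -5124 cm⁻¹.
Subtracting, OSPE = -17292 − (-5124) = -12168 cm⁻¹.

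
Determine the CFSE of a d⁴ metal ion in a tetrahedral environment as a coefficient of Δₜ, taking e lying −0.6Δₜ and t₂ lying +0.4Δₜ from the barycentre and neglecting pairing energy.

-0.4 Δₜ

Tetrahedral fields are weak (Δₜ ≈ 4/9 Δₒ), so electrons fill high-spin.
Configuration: e² t₂².
CFSE = 2(-0.6Δₜ) + 2(0.4Δₜ) = -1.2Δₜ + 0.8Δₜ = -0.4Δₜ.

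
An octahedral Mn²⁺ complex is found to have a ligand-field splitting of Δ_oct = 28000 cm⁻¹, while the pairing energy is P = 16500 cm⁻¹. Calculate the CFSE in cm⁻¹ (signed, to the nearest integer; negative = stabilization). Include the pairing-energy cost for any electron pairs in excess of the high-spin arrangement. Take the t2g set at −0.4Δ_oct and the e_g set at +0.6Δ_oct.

-23000

Group 7 minus oxidation state +2 gives a d⁵ configuration for Mn²⁺.
Δ_oct > P, so pairing is preferred: the ground state is low-spin.
Configuration: t2g^5 e_g^0.
Orbital CFSE = -2.0Δ_oct = -2.0 × 28000 = -56000 cm⁻¹.
Excess pairs vs high-spin: 2 − 0 = 2; pairing cost = +33000 cm⁻¹.
Net CFSE = -56000 + 33000 = -23000 cm⁻¹.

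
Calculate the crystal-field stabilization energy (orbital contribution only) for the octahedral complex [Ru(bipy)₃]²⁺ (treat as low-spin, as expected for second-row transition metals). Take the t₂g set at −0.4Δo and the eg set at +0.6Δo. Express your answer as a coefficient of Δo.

bipy is neutral, so the +2 overall charge sits on Ru: oxidation state +2.
Group 8 minus oxidation state +2 gives a d⁶ configuration for Ru²⁺.
Configuration: t₂g⁶ eg⁰.
CFSE = 6(-0.4Δo) + 0(0.6Δo) = -2.4Δo + 0.0Δo = -2.4Δo.

-2.4 Δo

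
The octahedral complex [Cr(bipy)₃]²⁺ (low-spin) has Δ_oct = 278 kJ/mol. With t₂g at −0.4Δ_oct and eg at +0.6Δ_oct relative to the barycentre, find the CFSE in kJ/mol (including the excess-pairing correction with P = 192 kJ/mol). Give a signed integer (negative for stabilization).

bipy is neutral, so the +2 overall charge sits on Cr: oxidation state +2.
Cr²⁺: group 6, so d-count = 6 − 2 = 4.
Electron filling gives t₂g⁴ eg⁰.
Orbital CFSE = 4(-0.4) + 0(0.6) = -1.6Δ_oct = -1.6 × 278 = -445 kJ/mol.
Relative to high-spin t₂g³ eg¹ (0 paired), the low-spin configuration has 1 additional pair, contributing +1 × 192 = +192 kJ/mol.
Overall CFSE = -445 + 192 = -253 kJ/mol.

-253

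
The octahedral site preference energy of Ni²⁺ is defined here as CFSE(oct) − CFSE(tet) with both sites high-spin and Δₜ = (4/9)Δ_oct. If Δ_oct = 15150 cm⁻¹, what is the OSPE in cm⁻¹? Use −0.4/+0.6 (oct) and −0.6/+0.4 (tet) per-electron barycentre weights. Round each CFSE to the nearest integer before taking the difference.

-12793

Ni sits in group 10; removing 2 electrons leaves Ni²⁺ with 10 − 2 = 8 d electrons.
Octahedral high-spin t2g^6 e_g^2: CFSE = -1.2 × 15150 = -18180 cm⁻¹.
Tetrahedral e^4 t2^4 gives -0.8Δₜ = -0.8 × (4/9) × 15150 = -5387 cm⁻¹.
OSPE = -18180 − (-5387) = -12793 cm⁻¹.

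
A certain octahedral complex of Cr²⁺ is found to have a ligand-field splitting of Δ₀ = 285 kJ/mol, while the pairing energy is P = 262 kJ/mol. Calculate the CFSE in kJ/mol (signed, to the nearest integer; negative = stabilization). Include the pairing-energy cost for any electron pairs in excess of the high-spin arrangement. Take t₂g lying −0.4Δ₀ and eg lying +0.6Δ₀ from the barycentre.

Cr²⁺: group 6, so d-count = 6 − 2 = 4.
Δ₀ > P, so pairing is preferred: the ground state is low-spin.
Configuration: t₂g⁴ eg⁰.
Orbital CFSE = -1.6Δ₀ = -1.6 × 285 = -456 kJ/mol.
Excess pairs vs high-spin: 1 − 0 = 1; pairing cost = +262 kJ/mol.
Net CFSE = -456 + 262 = -194 kJ/mol.

-194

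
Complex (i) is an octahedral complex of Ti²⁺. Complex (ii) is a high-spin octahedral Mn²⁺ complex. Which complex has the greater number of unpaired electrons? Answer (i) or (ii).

(ii)

(i): Ti sits in group 4; removing 2 electrons leaves Ti²⁺ with 4 − 2 = 2 d electrons; For octahedral d² the high- and low-spin configurations coincide; t2g^2 e_g^0 → 2 unpaired.
(ii): Mn²⁺: group 7, so d-count = 7 − 2 = 5; t2g^3 e_g^2 → 5 unpaired.
So (ii) has more unpaired electrons.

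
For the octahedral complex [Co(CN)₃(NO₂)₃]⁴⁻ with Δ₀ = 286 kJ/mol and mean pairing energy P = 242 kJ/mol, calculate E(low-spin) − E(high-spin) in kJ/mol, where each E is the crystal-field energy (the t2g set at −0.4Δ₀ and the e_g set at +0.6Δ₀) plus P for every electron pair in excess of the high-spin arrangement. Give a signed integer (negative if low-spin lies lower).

Ligand charges: 3×(-1) from CN⁻ and 3×(-1) from NO₂⁻ sum to -6; with overall charge -4, Co is +2.
Co sits in group 9; removing 2 electrons leaves Co²⁺ with 9 − 2 = 7 d electrons.
High-spin: t2g^5 e_g^2, CFSE = -0.8Δ₀ = -229 kJ/mol.
Low-spin: t2g^6 e_g^1, orbital CFSE = -1.8Δ₀ = -515 kJ/mol; plus 1 excess pair × P = +242 kJ/mol; total -273 kJ/mol.
Thus E(LS) − E(HS) = -44 kJ/mol.

-44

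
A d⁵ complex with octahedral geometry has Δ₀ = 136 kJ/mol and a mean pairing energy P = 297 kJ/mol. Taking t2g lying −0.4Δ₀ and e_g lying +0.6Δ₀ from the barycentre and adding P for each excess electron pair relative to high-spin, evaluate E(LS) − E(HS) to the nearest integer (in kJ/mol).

322

High-spin d⁵ fills as t2g^3 e_g^2 with CFSE 3(−0.4) + 2(+0.6) = 0.0Δ₀ = 0 kJ/mol.
For low-spin the configuration is t2g^5 e_g^0: orbital energy -2.0 × 136 = -272 kJ/mol, and 2 additional pairs relative to high-spin add 594 kJ/mol, giving 322 kJ/mol.
E(LS) − E(HS) = 322 − (0) = 322 kJ/mol.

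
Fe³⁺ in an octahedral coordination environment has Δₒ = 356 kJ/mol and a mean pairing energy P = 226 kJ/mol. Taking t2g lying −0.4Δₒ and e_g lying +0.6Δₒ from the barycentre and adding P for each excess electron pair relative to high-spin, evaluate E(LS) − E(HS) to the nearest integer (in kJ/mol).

Fe³⁺: group 8, so d-count = 8 − 3 = 5.
In the high-spin limit (t2g^3 e_g^2) the orbital term is 0.0Δₒ = 0 kJ/mol, with no excess pairing.
For low-spin the configuration is t2g^5 e_g^0: orbital energy -2.0 × 356 = -712 kJ/mol, and 2 additional pairs relative to high-spin add 452 kJ/mol, giving -260 kJ/mol.
E(LS) − E(HS) = -260 − (0) = -260 kJ/mol.

-260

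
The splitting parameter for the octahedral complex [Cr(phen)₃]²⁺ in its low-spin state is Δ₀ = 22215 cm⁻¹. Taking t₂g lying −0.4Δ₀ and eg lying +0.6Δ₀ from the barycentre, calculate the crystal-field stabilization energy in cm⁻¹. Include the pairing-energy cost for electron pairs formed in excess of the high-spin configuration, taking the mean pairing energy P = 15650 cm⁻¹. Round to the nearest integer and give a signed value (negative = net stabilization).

-19894

phen is neutral, so the +2 overall charge sits on Cr: oxidation state +2.
Cr sits in group 6; removing 2 electrons leaves Cr²⁺ with 6 − 2 = 4 d electrons.
Configuration: t₂g⁴ eg⁰.
Orbital CFSE = 4(-0.4) + 0(0.6) = -1.6Δ₀ = -1.6 × 22215 = -35544 cm⁻¹.
High-spin d⁴ would be t₂g³ eg¹ with 0 pairs; low-spin has 1, so 1 excess pair costs +1P = +15650 cm⁻¹.
Net CFSE = -35544 + 15650 = -19894 cm⁻¹.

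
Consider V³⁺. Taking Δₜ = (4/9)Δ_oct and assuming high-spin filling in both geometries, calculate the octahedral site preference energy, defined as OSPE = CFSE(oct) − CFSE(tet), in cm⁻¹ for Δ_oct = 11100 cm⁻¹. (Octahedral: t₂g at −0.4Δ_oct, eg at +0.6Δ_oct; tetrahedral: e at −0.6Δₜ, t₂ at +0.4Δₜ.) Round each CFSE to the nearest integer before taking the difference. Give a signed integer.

-2960

V³⁺: group 5, so d-count = 5 − 3 = 2.
Octahedral high-spin t2g^2 e_g^0: CFSE = -0.8 × 11100 = -8880 cm⁻¹.
Tetrahedral e^2 t2^0 gives -1.2Δₜ = -1.2 × (4/9) × 11100 = -5920 cm⁻¹.
Subtracting, OSPE = -8880 − (-5920) = -2960 cm⁻¹.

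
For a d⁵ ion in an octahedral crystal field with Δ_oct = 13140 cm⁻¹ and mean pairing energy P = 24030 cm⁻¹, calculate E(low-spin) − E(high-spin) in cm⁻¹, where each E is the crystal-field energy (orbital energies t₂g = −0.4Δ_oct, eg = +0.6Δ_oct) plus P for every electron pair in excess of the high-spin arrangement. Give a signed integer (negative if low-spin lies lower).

High-spin: t₂g³ eg², CFSE = 0.0Δ_oct = 0 cm⁻¹.
Low-spin t₂g⁵ eg⁰ gives -2.0Δ_oct = -26280 cm⁻¹, but forming 2 extra pairs costs 2P = 48060 cm⁻¹, so E(LS) = -26280 + 48060 = 21780 cm⁻¹.
E(LS) − E(HS) = 21780 − (0) = 21780 cm⁻¹.

21780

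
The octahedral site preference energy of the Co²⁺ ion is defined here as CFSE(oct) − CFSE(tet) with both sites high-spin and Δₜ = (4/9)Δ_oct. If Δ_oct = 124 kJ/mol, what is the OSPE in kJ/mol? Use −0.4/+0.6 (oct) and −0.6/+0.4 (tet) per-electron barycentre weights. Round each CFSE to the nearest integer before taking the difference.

-33

Group 9 minus oxidation state +2 gives a d⁷ configuration for Co²⁺.
In an octahedral site d⁷ (HS) is t₂g⁵ eg², giving CFSE(oct) = -0.8Δ_oct = -99 kJ/mol.
Tetrahedral: e⁴ t₂³, CFSE = 4(−0.6) + 3(+0.4) = -1.2Δₜ = -1.2 × (4/9) × 124 = -66 kJ/mol.
OSPE = -99 − (-66) = -33 kJ/mol.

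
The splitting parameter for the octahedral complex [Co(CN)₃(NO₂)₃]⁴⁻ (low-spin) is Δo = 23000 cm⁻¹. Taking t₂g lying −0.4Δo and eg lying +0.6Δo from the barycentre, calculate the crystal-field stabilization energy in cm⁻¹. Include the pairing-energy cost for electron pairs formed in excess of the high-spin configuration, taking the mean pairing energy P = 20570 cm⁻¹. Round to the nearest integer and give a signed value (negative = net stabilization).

-20830

Ligand charges: 3×(-1) from CN⁻ and 3×(-1) from NO₂⁻ sum to -6; with overall charge -4, Co is +2.
Co²⁺: group 9, so d-count = 9 − 2 = 7.
Configuration: t₂g⁶ eg¹.
CFSE(orbital) = 6×(-0.4Δo) + 1×(0.6Δo) = -1.8Δo; with Δo = 23000 cm⁻¹ that is -41400 cm⁻¹.
High-spin d⁷ would be t₂g⁵ eg² with 2 pairs; low-spin has 3, so 1 excess pair costs +1P = +20570 cm⁻¹.
Net CFSE = -41400 + 20570 = -20830 cm⁻¹.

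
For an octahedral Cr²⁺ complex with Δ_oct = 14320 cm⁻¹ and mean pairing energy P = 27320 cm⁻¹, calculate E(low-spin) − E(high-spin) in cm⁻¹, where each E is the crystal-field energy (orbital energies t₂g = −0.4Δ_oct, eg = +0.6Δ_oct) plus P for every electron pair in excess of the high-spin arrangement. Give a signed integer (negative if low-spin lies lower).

Group 6 minus oxidation state +2 gives a d⁴ configuration for Cr²⁺.
High-spin: t₂g³ eg¹, CFSE = -0.6Δ_oct = -8592 cm⁻¹.
Low-spin: t₂g⁴ eg⁰, orbital CFSE = -1.6Δ_oct = -22912 cm⁻¹; plus 1 excess pair × P = +27320 cm⁻¹; total 4408 cm⁻¹.
E(LS) − E(HS) = 4408 − (-8592) = 13000 cm⁻¹.

13000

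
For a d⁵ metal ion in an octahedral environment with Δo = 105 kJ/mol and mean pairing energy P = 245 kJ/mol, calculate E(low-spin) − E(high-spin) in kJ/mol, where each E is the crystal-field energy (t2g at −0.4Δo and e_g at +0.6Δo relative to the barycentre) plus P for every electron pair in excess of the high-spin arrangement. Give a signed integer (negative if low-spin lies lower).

High-spin: t2g^3 e_g^2, CFSE = 0.0Δo = 0 kJ/mol.
Low-spin t2g^5 e_g^0 gives -2.0Δo = -210 kJ/mol, but forming 2 extra pairs costs 2P = 490 kJ/mol, so E(LS) = -210 + 490 = 280 kJ/mol.
E(LS) − E(HS) = 280 − (0) = 280 kJ/mol.

280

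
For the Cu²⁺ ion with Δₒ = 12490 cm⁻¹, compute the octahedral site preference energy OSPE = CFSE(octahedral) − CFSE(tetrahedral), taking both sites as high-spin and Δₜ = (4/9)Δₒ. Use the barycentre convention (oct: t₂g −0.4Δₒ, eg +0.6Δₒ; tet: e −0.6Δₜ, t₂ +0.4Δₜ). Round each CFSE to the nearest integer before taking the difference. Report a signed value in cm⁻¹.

Cu²⁺: group 11, so d-count = 11 − 2 = 9.
Octahedral high-spin t2g^6 e_g^3: CFSE = -0.6 × 12490 = -7494 cm⁻¹.
Tetrahedral e^4 t2^5 gives -0.4Δₜ = -0.4 × (4/9) × 12490 = -2220 cm⁻¹.
OSPE = -7494 − (-2220) = -5274 cm⁻¹.

-5274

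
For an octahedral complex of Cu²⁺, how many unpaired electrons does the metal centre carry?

1

Group 11 minus oxidation state +2 gives a d⁹ configuration for Cu²⁺.
Configuration: t₂g⁶ eg³, giving 1 unpaired electron.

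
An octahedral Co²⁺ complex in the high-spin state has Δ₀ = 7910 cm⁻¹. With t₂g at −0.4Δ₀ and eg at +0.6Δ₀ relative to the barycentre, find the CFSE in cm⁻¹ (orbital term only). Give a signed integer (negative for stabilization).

-6328

Co sits in group 9; removing 2 electrons leaves Co²⁺ with 9 − 2 = 7 d electrons.
Electron filling gives t₂g⁵ eg².
CFSE(orbital) = 5×(-0.4Δ₀) + 2×(0.6Δ₀) = -0.8Δ₀; with Δ₀ = 7910 cm⁻¹ that is -6328 cm⁻¹.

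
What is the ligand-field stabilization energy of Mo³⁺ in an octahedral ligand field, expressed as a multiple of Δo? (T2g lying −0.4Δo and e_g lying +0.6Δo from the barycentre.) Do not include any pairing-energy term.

Group 6 minus oxidation state +3 gives a d³ configuration for Mo³⁺.
Configuration: t2g^3 e_g^0.
CFSE = 3(-0.4Δo) + 0(0.6Δo) = -1.2Δo + 0.0Δo = -1.2Δo.

-1.2 Δo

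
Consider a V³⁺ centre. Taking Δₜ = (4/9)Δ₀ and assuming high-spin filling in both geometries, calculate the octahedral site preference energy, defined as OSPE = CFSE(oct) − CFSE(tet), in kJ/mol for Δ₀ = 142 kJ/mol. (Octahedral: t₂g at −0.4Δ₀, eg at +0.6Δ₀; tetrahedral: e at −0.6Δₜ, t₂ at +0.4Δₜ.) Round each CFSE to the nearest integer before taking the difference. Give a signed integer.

V sits in group 5; removing 3 electrons leaves V³⁺ with 5 − 3 = 2 d electrons.
In an octahedral site d² (HS) is t2g^2 e_g^0, giving CFSE(oct) = -0.8Δ₀ = -114 kJ/mol.
In a tetrahedral site the filling is e^2 t2^0: CFSE(tet) = -1.2Δₜ = -1.2 × (4/9)(142) = -76 kJ/mol.
OSPE = CFSE(oct) − CFSE(tet) = -114 − (-76) = -38 kJ/mol.

-38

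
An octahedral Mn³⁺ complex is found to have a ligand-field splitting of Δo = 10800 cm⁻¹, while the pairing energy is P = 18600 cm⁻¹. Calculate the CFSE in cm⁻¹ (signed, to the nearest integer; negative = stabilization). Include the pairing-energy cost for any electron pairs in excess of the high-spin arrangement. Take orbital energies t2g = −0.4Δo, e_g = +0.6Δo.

Mn is in group 7, so Mn³⁺ is d⁴ (7 − 3 = 4).
Δo < P, so pairing is avoided: the ground state is high-spin.
That gives t2g^3 e_g^1.
Orbital CFSE = -0.6Δo = -0.6 × 10800 = -6480 cm⁻¹.
High-spin has no excess pairs, so no pairing correction applies.

-6480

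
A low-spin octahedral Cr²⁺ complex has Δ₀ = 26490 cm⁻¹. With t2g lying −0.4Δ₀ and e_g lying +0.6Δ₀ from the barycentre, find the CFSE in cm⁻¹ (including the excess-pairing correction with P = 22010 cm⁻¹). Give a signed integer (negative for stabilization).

Cr sits in group 6; removing 2 electrons leaves Cr²⁺ with 6 − 2 = 4 d electrons.
The d⁴ electrons fill as t2g^4 e_g^0.
CFSE(orbital) = 4×(-0.4Δ₀) + 0×(0.6Δ₀) = -1.6Δ₀; with Δ₀ = 26490 cm⁻¹ that is -42384 cm⁻¹.
Relative to high-spin t2g^3 e_g^1 (0 paired), the low-spin configuration has 1 additional pair, contributing +1 × 22010 = +22010 cm⁻¹.
Net CFSE = -42384 + 22010 = -20374 cm⁻¹.

-20374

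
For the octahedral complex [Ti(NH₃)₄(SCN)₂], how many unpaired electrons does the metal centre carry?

Ligand charges: 4×(+0) from NH₃ and 2×(-1) from SCN⁻ sum to -2; with overall charge +0, Ti is +2.
Ti²⁺: group 4, so d-count = 4 − 2 = 2.
Configuration: t₂g² eg⁰, giving 2 unpaired electrons.

2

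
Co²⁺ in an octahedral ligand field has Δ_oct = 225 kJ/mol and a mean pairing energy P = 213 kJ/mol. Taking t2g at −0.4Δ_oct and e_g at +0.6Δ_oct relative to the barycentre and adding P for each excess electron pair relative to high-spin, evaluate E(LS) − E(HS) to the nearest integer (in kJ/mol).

-12

Group 9 minus oxidation state +2 gives a d⁷ configuration for Co²⁺.
High-spin: t2g^5 e_g^2, CFSE = -0.8Δ_oct = -180 kJ/mol.
Low-spin t2g^6 e_g^1 gives -1.8Δ_oct = -405 kJ/mol, but forming 1 extra pair costs 1P = 213 kJ/mol, so E(LS) = -405 + 213 = -192 kJ/mol.
E(LS) − E(HS) = -192 − (-180) = -12 kJ/mol.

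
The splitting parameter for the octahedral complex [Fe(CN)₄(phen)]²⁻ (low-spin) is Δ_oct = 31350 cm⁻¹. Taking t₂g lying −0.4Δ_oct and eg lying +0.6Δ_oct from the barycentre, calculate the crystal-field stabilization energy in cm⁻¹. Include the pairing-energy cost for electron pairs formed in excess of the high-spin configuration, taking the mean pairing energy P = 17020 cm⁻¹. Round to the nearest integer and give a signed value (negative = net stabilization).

Ligand charges: 4×(-1) from CN⁻ and 1×(+0) from phen sum to -4; with overall charge -2, Fe is +2.
Fe sits in group 8; removing 2 electrons leaves Fe²⁺ with 8 − 2 = 6 d electrons.
The d⁶ electrons fill as t₂g⁶ eg⁰.
Orbital CFSE = 6(-0.4) + 0(0.6) = -2.4Δ_oct = -2.4 × 31350 = -75240 cm⁻¹.
High-spin d⁶ would be t₂g⁴ eg² with 1 pair; low-spin has 3, so 2 excess pairs cost +2P = +34040 cm⁻¹.
Combining: -75240 + 34040 = -41200 cm⁻¹.

-41200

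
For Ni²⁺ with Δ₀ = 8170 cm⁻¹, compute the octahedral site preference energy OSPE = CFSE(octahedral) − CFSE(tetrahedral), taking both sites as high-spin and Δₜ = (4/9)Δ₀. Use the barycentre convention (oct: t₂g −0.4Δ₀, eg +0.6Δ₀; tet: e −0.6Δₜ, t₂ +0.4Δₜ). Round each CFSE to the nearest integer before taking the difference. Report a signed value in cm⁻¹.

Group 10 minus oxidation state +2 gives a d⁸ configuration for Ni²⁺.
Octahedral high-spin t2g^6 e_g^2: CFSE = -1.2 × 8170 = -9804 cm⁻¹.
Tetrahedral e^4 t2^4 gives -0.8Δₜ = -0.8 × (4/9) × 8170 = -2905 cm⁻¹.
Subtracting, OSPE = -9804 − (-2905) = -6899 cm⁻¹.

-6899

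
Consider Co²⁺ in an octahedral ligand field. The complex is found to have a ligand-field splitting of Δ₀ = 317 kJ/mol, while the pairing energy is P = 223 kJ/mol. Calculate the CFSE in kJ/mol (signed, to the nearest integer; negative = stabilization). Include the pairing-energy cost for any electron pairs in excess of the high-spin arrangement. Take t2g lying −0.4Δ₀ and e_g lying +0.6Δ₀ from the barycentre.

Co is in group 9, so Co²⁺ is d⁷ (9 − 2 = 7).
Here Δ₀ > P (317 > 223), so the low-spin state is favoured.
That gives t2g^6 e_g^1.
Orbital CFSE = -1.8Δ₀ = -1.8 × 317 = -571 kJ/mol.
Excess pairs vs high-spin: 3 − 2 = 1; pairing cost = +223 kJ/mol.
Net CFSE = -571 + 223 = -348 kJ/mol.

-348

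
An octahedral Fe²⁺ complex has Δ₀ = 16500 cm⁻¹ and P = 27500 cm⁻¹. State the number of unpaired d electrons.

Fe is in group 8, so Fe²⁺ is d⁶ (8 − 2 = 6).
Δ₀ < P, so pairing is avoided: the ground state is high-spin.
That gives t₂g⁴ eg².
Unpaired electrons: 4.

4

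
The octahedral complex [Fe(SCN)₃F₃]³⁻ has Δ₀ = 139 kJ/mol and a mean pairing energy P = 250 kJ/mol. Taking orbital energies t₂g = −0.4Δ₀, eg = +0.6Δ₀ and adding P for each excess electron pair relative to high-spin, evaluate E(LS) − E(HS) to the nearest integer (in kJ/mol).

Ligand charges: 3×(-1) from SCN⁻ and 3×(-1) from F⁻ sum to -6; with overall charge -3, Fe is +3.
Fe is in group 8, so Fe³⁺ is d⁵ (8 − 3 = 5).
High-spin d⁵ fills as t₂g³ eg² with CFSE 3(−0.4) + 2(+0.6) = 0.0Δ₀ = 0 kJ/mol.
Low-spin t₂g⁵ eg⁰ gives -2.0Δ₀ = -278 kJ/mol, but forming 2 extra pairs costs 2P = 500 kJ/mol, so E(LS) = -278 + 500 = 222 kJ/mol.
Thus E(LS) − E(HS) = 222 kJ/mol.

222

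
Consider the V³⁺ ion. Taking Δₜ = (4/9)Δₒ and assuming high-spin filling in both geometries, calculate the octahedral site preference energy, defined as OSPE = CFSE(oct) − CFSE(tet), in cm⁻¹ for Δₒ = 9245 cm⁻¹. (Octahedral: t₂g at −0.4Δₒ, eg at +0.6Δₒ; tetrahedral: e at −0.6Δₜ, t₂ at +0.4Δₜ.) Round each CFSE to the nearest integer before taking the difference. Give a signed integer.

V is in group 5, so V³⁺ is d² (5 − 3 = 2).
In an octahedral site d² (HS) is t2g^2 e_g^0, giving CFSE(oct) = -0.8Δₒ = -7396 cm⁻¹.
Tetrahedral: e^2 t2^0, CFSE = 2(−0.6) + 0(+0.4) = -1.2Δₜ = -1.2 × (4/9) × 9245 = -4931 cm⁻¹.
OSPE = CFSE(oct) − CFSE(tet) = -7396 − (-4931) = -2465 cm⁻¹.

-2465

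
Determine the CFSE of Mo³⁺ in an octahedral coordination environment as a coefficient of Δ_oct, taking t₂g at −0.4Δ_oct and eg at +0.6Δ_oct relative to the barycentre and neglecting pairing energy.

-1.2 Δ_oct

Mo sits in group 6; removing 3 electrons leaves Mo³⁺ with 6 − 3 = 3 d electrons.
For octahedral d³ the high- and low-spin configurations coincide.
Configuration: t₂g³ eg⁰.
CFSE = 3(-0.4Δ_oct) + 0(0.6Δ_oct) = -1.2Δ_oct + 0.0Δ_oct = -1.2Δ_oct.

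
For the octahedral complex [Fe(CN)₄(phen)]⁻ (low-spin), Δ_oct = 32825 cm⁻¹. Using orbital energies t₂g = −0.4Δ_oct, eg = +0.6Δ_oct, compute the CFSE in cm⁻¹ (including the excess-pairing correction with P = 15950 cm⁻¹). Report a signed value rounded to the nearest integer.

Ligand charges: 4×(-1) from CN⁻ and 1×(+0) from phen sum to -4; with overall charge -1, Fe is +3.
Fe is in group 8, so Fe³⁺ is d⁵ (8 − 3 = 5).
Configuration: t₂g⁵ eg⁰.
Orbital CFSE = 5(-0.4) + 0(0.6) = -2.0Δ_oct = -2.0 × 32825 = -65650 cm⁻¹.
Relative to high-spin t₂g³ eg² (0 paired), the low-spin configuration has 2 additional pairs, contributing +2 × 15950 = +31900 cm⁻¹.
Combining: -65650 + 31900 = -33750 cm⁻¹.

-33750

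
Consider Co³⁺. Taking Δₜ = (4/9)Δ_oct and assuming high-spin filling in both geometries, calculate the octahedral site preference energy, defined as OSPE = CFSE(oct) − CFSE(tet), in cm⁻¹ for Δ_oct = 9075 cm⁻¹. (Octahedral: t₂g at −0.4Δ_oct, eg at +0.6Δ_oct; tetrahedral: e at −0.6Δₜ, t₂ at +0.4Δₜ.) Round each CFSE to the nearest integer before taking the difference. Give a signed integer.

Co sits in group 9; removing 3 electrons leaves Co³⁺ with 9 − 3 = 6 d electrons.
Octahedral (high-spin): t₂g⁴ eg², CFSE = 4(−0.4) + 2(+0.6) = -0.4Δ_oct = -0.4 × 9075 = -3630 cm⁻¹.
Tetrahedral: e³ t₂³, CFSE = 3(−0.6) + 3(+0.4) = -0.6Δₜ = -0.6 × (4/9) × 9075 = -2420 cm⁻¹.
OSPE = CFSE(oct) − CFSE(tet) = -3630 − (-2420) = -1210 cm⁻¹.

-1210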